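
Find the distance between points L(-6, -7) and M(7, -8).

d = sqrt((13)^2 + (-1)^2) = sqrt(170)

sqrt(170)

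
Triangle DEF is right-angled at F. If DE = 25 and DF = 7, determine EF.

EF = sqrt(25^2 - 7^2) = sqrt(576) = 24

24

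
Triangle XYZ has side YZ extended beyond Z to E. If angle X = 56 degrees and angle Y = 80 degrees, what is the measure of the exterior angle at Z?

The interior angle at Z is 180 - 56 - 80 = 44 degrees.
The exterior angle and interior angle at Z are supplementary:
Exterior angle = 180 - 44 = 136 degrees.

136 degrees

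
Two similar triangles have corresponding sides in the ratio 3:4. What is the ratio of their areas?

Area ratio = (side ratio)^2 = (3/4)^2 = 9:16.

9:16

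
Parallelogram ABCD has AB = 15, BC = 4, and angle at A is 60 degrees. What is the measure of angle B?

In a parallelogram, consecutive angles are supplementary (sum to 180°).
angle B = 180 - angle A
angle B = 180 - 60
angle B = 120 degrees

120 degrees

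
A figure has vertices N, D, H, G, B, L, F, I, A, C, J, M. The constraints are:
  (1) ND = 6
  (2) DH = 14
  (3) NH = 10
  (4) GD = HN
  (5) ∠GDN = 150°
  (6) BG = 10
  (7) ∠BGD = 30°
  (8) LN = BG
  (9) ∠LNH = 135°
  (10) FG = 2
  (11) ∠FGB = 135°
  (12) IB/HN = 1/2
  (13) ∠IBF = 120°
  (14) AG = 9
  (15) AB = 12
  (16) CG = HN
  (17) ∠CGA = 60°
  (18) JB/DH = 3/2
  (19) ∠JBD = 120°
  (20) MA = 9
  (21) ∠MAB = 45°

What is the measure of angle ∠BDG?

From the given relations: GD = HN = 10.
Step 1: By the law of cosines on triangle DGB: DB² = 10² + 10² − 2·10·10·cos(30°) = 26.79, so DB ≈ 5.18.
Step 2: By the inverse law of cosines on triangle BDG: cos(∠BDG) = (5.18² + 10² − 10²) / (2·5.18·10) = 26.79/103.53 = 0.2588, so ∠BDG = 75°.

Therefore, the measure of angle ∠BDG = 75°.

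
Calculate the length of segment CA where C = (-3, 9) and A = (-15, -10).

d = sqrt((-15 - -3)^2 + (-10 - 9)^2)
d = sqrt(-12^2 + -19^2)
d = sqrt(144 + 361)
d = sqrt(505)

sqrt(505)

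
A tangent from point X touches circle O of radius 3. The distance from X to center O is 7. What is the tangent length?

The tangent, radius, and line from the external point to the center form a right triangle.
The right angle is where the tangent meets the radius.
By the Pythagorean theorem: tangent² + 3² = 7²
tangent² = 49 - 9 = 40
tangent = 2*sqrt(10)

2*sqrt(10)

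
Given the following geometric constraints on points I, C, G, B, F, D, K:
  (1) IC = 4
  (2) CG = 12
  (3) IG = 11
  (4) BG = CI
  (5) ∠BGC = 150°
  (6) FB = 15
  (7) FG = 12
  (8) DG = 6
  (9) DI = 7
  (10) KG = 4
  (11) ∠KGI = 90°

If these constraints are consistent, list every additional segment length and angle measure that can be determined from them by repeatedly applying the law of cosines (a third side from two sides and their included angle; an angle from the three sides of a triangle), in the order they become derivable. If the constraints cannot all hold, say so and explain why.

The constraints are consistent. Derivable facts, in order:
After 1 step:
- CB ≈ 15.59
- IK = √137
- ∠BFG = 11.32°
- ∠BGF = 132.62°
- ∠CGI = 19.41°
- ∠CIG = 94.56°
- ∠DGI = 35.1°
- ∠DIG = 29.53°
- ∠FBG = 36.07°
- ∠GCI = 66.03°
- ∠GDI = 115.38°
After 2 steps:
- ∠BCG = 7.37°
- ∠CBG = 22.63°
- ∠GIK = 19.98°
- ∠GKI = 70.02°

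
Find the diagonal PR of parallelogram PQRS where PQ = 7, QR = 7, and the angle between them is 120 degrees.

Law of cosines: d^2 = 7^2 + 7^2 - 2(7)(7)cos(120°) = 147, so d = 7*sqrt(3).

7*sqrt(3)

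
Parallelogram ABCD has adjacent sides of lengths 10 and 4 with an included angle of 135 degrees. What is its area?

Area = a * b * sin(theta)
Area = 10 * 4 * sin(135 degrees)
Area = 40 * sqrt(2)/2
Area = 20*sqrt(2)

20*sqrt(2)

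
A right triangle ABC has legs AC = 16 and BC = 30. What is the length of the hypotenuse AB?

AB = sqrt(16^2 + 30^2) = sqrt(1156) = 34

34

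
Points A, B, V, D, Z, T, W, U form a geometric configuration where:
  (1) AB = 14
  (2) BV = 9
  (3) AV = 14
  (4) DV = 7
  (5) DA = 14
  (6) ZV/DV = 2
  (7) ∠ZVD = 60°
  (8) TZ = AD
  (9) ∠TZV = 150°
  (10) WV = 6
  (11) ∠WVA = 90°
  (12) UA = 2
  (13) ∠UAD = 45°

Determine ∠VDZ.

From the given relations: ZV = 2·DV = 2·7 = 14.
Step 1: By the law of cosines on triangle DVZ: DZ² = 7² + 14² − 2·7·14·cos(60°) = 147, so DZ = 7·√3.
Step 2: By the inverse law of cosines on triangle VDZ: cos(∠VDZ) = (7² + (7·√3)² − 14²) / (2·7·7·√3) = 0/169.74 = 0, so ∠VDZ = 90°.

Therefore, the measure of angle ∠VDZ = 90°.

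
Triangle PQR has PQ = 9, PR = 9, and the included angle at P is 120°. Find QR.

By the law of cosines: QR^2 = PQ^2 + PR^2 - 2*PQ*PR*cos(P)
QR^2 = 9^2 + 9^2 - 2*9*9*cos(120°)
QR^2 = 81 + 81 - 162*(-1/2)
QR^2 = 243
QR = 9*sqrt(3)

9*sqrt(3)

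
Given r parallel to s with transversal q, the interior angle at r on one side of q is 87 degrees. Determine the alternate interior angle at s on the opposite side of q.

Alternate interior angles lie on opposite sides of the transversal, between the parallel lines.
By the alternate interior angle theorem, they are equal: 87 degrees.

87 degrees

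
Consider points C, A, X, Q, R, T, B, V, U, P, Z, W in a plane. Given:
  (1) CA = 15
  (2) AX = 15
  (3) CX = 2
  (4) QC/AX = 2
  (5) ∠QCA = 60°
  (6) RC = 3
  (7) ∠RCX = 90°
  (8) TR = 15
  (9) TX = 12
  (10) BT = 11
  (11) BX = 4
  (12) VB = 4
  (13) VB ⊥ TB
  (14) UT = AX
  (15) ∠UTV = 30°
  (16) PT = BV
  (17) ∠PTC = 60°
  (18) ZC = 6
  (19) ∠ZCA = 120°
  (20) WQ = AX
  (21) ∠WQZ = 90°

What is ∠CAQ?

From the given relations: QC = 2·AX = 2·15 = 30.
Step 1: By the law of cosines on triangle ACQ: AQ² = 15² + 30² − 2·15·30·cos(60°) = 675, so AQ = 15·√3.
Step 2: By the inverse law of cosines on triangle CAQ: cos(∠CAQ) = (15² + (15·√3)² − 30²) / (2·15·15·√3) = 0/779.42 = 0, so ∠CAQ = 90°.

Therefore, the measure of angle ∠CAQ = 90°.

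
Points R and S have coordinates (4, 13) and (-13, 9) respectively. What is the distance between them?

d = sqrt((-13 - 4)^2 + (9 - 13)^2)
d = sqrt(-17^2 + -4^2)
d = sqrt(289 + 16)
d = sqrt(305)

sqrt(305)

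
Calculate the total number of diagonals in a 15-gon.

Total line segments between 15 vertices = C(15,2) = 105.
Subtract the 15 sides: 105 - 15 = 90 diagonals.

90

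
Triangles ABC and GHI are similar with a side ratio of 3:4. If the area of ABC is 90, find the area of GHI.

For similar figures, the area ratio equals the square of the side ratio.
Side ratio (ABC to GHI) = 3:4, so area ratio = 3^2:4^2 = 9:16.
If the area of ABC is 90, then the area of GHI = 90 * (16/9) = 160.

160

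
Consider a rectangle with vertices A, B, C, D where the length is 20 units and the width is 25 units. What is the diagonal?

d = sqrt(20^2 + 25^2) = sqrt(1025) = 5*sqrt(41)

5*sqrt(41)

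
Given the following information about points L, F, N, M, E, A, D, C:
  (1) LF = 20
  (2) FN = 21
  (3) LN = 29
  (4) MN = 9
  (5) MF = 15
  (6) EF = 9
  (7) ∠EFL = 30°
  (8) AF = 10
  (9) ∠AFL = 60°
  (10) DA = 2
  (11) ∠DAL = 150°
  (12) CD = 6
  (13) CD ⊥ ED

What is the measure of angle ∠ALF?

Step 1: By the law of cosines on triangle LFA: LA² = 20² + 10² − 2·20·10·cos(60°) = 300, so LA = 10·√3.
Step 2: By the inverse law of cosines on triangle ALF: cos(∠ALF) = ((10·√3)² + 20² − 10²) / (2·10·√3·20) = 600/692.82 = 0.866, so ∠ALF = 30°.

Therefore, the measure of angle ∠ALF = 30°.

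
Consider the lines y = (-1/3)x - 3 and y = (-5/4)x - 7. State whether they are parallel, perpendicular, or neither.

Slope of line 1: m1 = -1/3
Slope of line 2: m2 = -5/4
For parallel lines we need equal slopes: -1/3 != -5/4.
For perpendicular lines we need m1*m2 = -1: (-1/3)(-5/4) = 5/12 != -1.
Since neither condition holds, the lines are neither parallel nor perpendicular.

Neither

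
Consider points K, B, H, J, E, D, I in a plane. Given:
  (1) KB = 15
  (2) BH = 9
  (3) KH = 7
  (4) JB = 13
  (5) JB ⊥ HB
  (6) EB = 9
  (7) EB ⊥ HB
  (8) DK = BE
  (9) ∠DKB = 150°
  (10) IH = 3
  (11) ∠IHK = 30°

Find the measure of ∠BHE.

Step 1: By the law of cosines on triangle HBE: HE² = 9² + 9² − 2·9·9·cos(90°) = 162, so HE = 9·√2.
Step 2: By the inverse law of cosines on triangle BHE: cos(∠BHE) = (9² + (9·√2)² − 9²) / (2·9·9·√2) = 162/229.1 = 0.7071, so ∠BHE = 45°.

Therefore, the measure of angle ∠BHE = 45°.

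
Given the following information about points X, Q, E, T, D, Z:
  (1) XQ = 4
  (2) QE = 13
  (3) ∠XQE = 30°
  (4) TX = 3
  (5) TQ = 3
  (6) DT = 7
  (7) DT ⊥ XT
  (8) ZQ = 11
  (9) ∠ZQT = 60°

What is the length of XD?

Step 1: By the law of cosines on triangle XTD: XD² = 3² + 7² − 2·3·7·cos(90°) = 58, so XD = √58.

Therefore, the length of XD = √58.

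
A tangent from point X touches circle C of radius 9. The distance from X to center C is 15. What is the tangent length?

tangent = √(d² - r²) = √(15² - 9²) = √(225 - 81) = √144 = 12

12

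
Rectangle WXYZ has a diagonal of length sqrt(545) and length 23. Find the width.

Using the Pythagorean theorem: d^2 = a^2 + b^2
b^2 = d^2 - a^2
b^2 = 545 - 529
b^2 = 16
b = sqrt(16) = 4

4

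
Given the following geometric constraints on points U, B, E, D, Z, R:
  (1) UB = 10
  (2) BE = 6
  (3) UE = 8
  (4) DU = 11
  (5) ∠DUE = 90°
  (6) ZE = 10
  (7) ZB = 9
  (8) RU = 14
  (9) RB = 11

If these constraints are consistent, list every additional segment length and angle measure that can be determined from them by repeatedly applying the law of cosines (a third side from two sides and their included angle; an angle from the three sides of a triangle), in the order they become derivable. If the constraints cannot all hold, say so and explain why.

The constraints are consistent. Derivable facts, in order:
After 1 step:
- ED = √185
- ∠BEU = 90°
- ∠BEZ = 62.72°
- ∠BRU = 45.21°
- ∠BUE = 36.87°
- ∠BUR = 51.32°
- ∠BZE = 36.34°
- ∠EBU = 53.13°
- ∠EBZ = 80.94°
- ∠RBU = 83.48°
After 2 steps:
- ∠DEU = 53.97°
- ∠EDU = 36.03°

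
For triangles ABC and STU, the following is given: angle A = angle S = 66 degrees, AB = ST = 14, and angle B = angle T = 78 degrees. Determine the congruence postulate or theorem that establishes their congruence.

Consider the given information: angle A = angle S = 66 degrees, AB = ST = 14, and angle B = angle T = 78 degrees
This is not AAS or HL: AAS requires two angles and a non-included side. HL only applies to right triangles with matching hypotenuse and leg.
The correct criterion is ASA. Two pairs of corresponding angles and the included side are equal (Angle-Side-Angle).

ASA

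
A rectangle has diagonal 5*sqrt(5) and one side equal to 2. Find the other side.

The diagonal of a rectangle forms a right triangle with the two sides.
Rearranging the Pythagorean theorem: missing side = sqrt(d^2 - known^2).
= sqrt(125 - 4) = sqrt(121) = 11.

11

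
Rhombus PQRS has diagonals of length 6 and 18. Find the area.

The diagonals of a rhombus divide it into four right triangles.
Each triangle has legs 6/ 2 = 3 and 18/2 = 9, so each has area (1/2)*3*9 = 27/2.
Four such triangles give total area = (d1 * d2) / 2 = 54.

54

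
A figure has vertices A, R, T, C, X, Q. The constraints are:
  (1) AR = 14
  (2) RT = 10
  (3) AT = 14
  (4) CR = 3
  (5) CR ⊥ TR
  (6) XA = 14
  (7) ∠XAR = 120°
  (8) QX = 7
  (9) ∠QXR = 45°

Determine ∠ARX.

Step 1: By the law of cosines on triangle RAX: RX² = 14² + 14² − 2·14·14·cos(120°) = 588, so RX = 14·√3.
Step 2: By the inverse law of cosines on triangle ARX: cos(∠ARX) = (14² + (14·√3)² − 14²) / (2·14·14·√3) = 588/678.96 = 0.866, so ∠ARX = 30°.

Therefore, the measure of angle ∠ARX = 30°.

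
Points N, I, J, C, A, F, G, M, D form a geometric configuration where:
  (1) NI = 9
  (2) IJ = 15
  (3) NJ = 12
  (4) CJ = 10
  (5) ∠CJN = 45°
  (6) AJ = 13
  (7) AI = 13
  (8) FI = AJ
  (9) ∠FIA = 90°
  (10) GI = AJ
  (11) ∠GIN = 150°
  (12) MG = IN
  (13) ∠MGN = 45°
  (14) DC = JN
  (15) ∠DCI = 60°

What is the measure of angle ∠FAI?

From the given relations: FI = AJ = 13.
Step 1: By the law of cosines on triangle AIF: AF² = 13² + 13² − 2·13·13·cos(90°) = 338, so AF = 13·√2.
Step 2: By the inverse law of cosines on triangle FAI: cos(∠FAI) = ((13·√2)² + 13² − 13²) / (2·13·√2·13) = 338/478 = 0.7071, so ∠FAI = 45°.

Therefore, the measure of angle ∠FAI = 45°.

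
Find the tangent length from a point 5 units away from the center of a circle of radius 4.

The tangent, radius, and line from the external point to the center form a right triangle.
The right angle is where the tangent meets the radius.
By the Pythagorean theorem: tangent² + 4² = 5²
tangent² = 25 - 16 = 9
tangent = 3

3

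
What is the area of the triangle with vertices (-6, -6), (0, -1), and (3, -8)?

Shoelace: Area = (1/2)|-6(-1--8) + 0(-8--6) + 3(-6--1)| = (1/2)(57) = 57/2

57/2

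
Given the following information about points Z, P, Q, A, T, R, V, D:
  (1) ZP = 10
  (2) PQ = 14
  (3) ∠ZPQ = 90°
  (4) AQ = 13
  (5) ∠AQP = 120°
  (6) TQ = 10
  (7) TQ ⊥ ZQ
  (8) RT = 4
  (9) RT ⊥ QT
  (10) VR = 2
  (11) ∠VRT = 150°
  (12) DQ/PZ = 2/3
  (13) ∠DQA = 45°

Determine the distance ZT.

Step 1: By the law of cosines on triangle ZPQ: ZQ² = 10² + 14² − 2·10·14·cos(90°) = 296, so ZQ = 2·√74.
Step 2: By the law of cosines on triangle ZQT: ZT² = (2·√74)² + 10² − 2·2·√74·10·cos(90°) = 396, so ZT = 6·√11.

Therefore, the length of ZT = 6·√11.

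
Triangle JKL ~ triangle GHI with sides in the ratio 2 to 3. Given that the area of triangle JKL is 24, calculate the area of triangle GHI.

For similar figures, the area ratio equals the square of the side ratio.
Side ratio (JKL to GHI) = 2:3, so area ratio = 2^2:3^2 = 4:9.
If the area of JKL is 24, then the area of GHI = 24 * (9/4) = 54.

54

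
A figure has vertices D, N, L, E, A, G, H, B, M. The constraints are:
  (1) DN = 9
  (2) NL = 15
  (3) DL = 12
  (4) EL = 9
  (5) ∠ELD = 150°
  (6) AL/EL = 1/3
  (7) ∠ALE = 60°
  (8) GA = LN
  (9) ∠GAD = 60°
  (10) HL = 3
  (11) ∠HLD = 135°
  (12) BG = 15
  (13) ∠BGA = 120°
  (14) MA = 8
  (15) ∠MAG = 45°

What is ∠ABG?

From the given relations: GA = LN = 15.
Step 1: By the law of cosines on triangle BGA: BA² = 15² + 15² − 2·15·15·cos(120°) = 675, so BA = 15·√3.
Step 2: By the inverse law of cosines on triangle ABG: cos(∠ABG) = ((15·√3)² + 15² − 15²) / (2·15·√3·15) = 675/779.42 = 0.866, so ∠ABG = 30°.

Therefore, the measure of angle ∠ABG = 30°.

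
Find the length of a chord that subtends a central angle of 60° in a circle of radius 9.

Chord length = 2r sin(θ/2)
= 2 × 9 × sin(60°/2)
= 2 × 9 × sin(30°)
= 9

9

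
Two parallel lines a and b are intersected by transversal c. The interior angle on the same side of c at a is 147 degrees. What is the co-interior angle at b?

Co-interior angles sum to 180: 180 - 147 = 33 degrees.

33 degrees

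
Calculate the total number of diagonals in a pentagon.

Total line segments between 5 vertices = C(5,2) = 10.
Subtract the 5 sides: 10 - 5 = 5 diagonals.

5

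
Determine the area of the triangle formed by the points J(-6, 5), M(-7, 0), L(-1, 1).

Shoelace: Area = (1/2)|-6(0-1) + -7(1-5) + -1(5-0)| = (1/2)(29) = 29/2

29/2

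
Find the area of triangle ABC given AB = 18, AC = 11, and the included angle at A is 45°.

Area = (1/2) * AB * AC * sin(A)
Area = (1/2) * 18 * 11 * sin(45°)
Area = (1/2) * 18 * 11 * sqrt(2)/2
Area = 99*sqrt(2)/2

99*sqrt(2)/2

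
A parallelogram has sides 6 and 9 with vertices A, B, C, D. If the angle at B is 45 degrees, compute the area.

Area = a * b * sin(theta)
Area = 6 * 9 * sin(45 degrees)
Area = 54 * sqrt(2)/2
Area = 27*sqrt(2)

27*sqrt(2)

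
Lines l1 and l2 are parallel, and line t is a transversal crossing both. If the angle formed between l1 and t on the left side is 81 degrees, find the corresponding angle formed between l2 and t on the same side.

Corresponding angles formed by parallel lines and a transversal are equal.
The given angle is 81 degrees.
The corresponding angle = 81 degrees.

81 degrees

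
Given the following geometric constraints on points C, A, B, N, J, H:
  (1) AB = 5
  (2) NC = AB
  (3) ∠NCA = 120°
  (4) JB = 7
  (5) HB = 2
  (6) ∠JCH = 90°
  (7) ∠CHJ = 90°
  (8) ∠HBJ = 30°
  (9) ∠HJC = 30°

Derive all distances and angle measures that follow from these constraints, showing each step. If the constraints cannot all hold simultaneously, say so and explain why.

These constraints are not satisfiable: (6), (7) and (9) are the three interior angles of triangle JCH, which must sum to 180°, but 90° + 90° + 30° = 210°. No planar figure meets all of them, so nothing further can be derived.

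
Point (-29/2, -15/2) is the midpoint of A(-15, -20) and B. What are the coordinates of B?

Using the midpoint formula: M = ((x1 + x2)/2, (y1 + y2)/2)
We know M = (-29/2, -15/2) and A = (-15, -20)
For x: -29/2 = (-15 + x2)/2, so x2 = 2*-29/2 - -15 = -14
For y: -15/2 = (-20 + y2)/2, so y2 = 2*-15/2 - -20 = 5
B = (-14, 5)

(-14, 5)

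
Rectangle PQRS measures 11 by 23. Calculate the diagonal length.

Using the Pythagorean theorem:
d² = 11² + 23² = 121 + 529 = 650
d = sqrt(650) = 5*sqrt(26)

5*sqrt(26)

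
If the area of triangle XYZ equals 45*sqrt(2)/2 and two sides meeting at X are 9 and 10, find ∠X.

sin(C) = 2 * 45*sqrt(2)/2 / (9 * 10) = sqrt(2)/2, so C = arcsin(sqrt(2)/2) = 45°.
Since sin(180° - C) = sin(C), the obtuse angle 135° gives the same area, so C = 45° or C = 135°.

45° or 135°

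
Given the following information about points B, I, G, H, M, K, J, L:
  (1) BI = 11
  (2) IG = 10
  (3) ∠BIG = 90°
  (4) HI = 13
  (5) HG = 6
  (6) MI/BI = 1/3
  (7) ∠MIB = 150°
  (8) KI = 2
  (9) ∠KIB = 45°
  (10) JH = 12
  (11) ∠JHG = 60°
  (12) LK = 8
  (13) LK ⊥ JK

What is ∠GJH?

Step 1: By the law of cosines on triangle JHG: JG² = 12² + 6² − 2·12·6·cos(60°) = 108, so JG = 6·√3.
Step 2: By the inverse law of cosines on triangle GJH: cos(∠GJH) = ((6·√3)² + 12² − 6²) / (2·6·√3·12) = 216/249.42 = 0.866, so ∠GJH = 30°.

Therefore, the measure of angle ∠GJH = 30°.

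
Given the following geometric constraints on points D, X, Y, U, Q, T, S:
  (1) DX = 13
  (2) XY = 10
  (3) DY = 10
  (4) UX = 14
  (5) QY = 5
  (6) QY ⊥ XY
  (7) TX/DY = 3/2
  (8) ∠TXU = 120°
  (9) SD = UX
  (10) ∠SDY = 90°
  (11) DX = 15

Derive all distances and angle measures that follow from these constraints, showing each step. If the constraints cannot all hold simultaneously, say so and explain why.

These constraints are not satisfiable: (1) DX = 13 and (11) DX = 15 assign two different lengths to the same segment. No planar figure meets all of them, so nothing further can be derived.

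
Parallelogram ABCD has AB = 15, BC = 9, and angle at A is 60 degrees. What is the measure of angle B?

In a parallelogram, consecutive angles are supplementary (sum to 180°).
angle B = 180 - angle A
angle B = 180 - 60
angle B = 120 degrees

120 degrees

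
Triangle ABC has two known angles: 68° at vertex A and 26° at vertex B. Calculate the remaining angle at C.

The interior angles sum to 180°: angle C = 180 - 68 - 26 = 86°.
The triangle is acute (angles 68°, 26°, 86°).

86 degrees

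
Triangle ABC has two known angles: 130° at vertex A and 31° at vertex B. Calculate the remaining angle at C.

angle C = 180 - 130 - 31 = 19 degrees.

19 degrees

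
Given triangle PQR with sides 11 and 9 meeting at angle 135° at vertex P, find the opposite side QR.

By the law of cosines: QR^2 = PQ^2 + PR^2 - 2*PQ*PR*cos(P)
QR^2 = 11^2 + 9^2 - 2*11*9*cos(135°)
QR^2 = 121 + 81 - 198*(-sqrt(2)/2)
QR^2 = 99*sqrt(2) + 202
QR = sqrt(99*sqrt(2) + 202)

sqrt(99*sqrt(2) + 202)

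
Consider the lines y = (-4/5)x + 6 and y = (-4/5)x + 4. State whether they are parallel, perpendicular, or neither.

Slope of line 1: m1 = -4/5
Slope of line 2: m2 = -4/5
Two lines are parallel if and only if they have equal slopes (or both are vertical).
Here m1 = m2 = -4/5, confirming the lines are parallel.

Parallel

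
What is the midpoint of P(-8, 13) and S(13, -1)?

M = ((x₁ + x₂)/2, (y₁ + y₂)/2)
= ((-8 + 13)/2, (13 + -1)/2)
= (5/2, 12/2) = (5/2, 6)

(5/2, 6)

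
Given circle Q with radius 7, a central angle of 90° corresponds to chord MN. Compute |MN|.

Drop a perpendicular from the center to the chord, bisecting both the chord and the central angle.
Each half-chord = r sin(θ/2) = 7 sin(45°).
The full chord = 2 × 7 × sin(45°) = 7*sqrt(2).

7*sqrt(2)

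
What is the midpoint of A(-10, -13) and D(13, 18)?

The midpoint is the average of the coordinates:
x: (-10 + 13)/2 = 3/2
y: (-13 + 18)/2 = 5/2
Midpoint = (3/2, 5/2)

(3/2, 5/2)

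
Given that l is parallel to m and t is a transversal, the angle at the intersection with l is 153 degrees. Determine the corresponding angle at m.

Corresponding angles are equal: 153 degrees.

153 degrees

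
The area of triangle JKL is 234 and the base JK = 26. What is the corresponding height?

Rearranging the area formula Area = (1/2) * base * height:
height = 2 * Area / base = 2 * 234 / 26 = 18.

18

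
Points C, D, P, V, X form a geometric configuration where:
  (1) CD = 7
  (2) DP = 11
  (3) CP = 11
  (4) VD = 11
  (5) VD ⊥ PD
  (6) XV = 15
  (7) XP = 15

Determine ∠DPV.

Step 1: By the law of cosines on triangle PDV: PV² = 11² + 11² − 2·11·11·cos(90°) = 242, so PV = 11·√2.
Step 2: By the inverse law of cosines on triangle DPV: cos(∠DPV) = (11² + (11·√2)² − 11²) / (2·11·11·√2) = 242/342.24 = 0.7071, so ∠DPV = 45°.

Therefore, the measure of angle ∠DPV = 45°.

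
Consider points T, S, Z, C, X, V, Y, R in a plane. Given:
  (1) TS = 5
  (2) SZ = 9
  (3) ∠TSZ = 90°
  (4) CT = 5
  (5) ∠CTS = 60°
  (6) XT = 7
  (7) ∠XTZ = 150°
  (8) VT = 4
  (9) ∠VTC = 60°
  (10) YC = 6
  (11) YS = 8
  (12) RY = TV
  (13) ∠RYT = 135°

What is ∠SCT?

Step 1: By the law of cosines on triangle CTS: CS² = 5² + 5² − 2·5·5·cos(60°) = 25, so CS = 5.
Step 2: By the inverse law of cosines on triangle SCT: cos(∠SCT) = (5² + 5² − 5²) / (2·5·5) = 25/50 = 0.5, so ∠SCT = 60°.

Therefore, the measure of angle ∠SCT = 60°.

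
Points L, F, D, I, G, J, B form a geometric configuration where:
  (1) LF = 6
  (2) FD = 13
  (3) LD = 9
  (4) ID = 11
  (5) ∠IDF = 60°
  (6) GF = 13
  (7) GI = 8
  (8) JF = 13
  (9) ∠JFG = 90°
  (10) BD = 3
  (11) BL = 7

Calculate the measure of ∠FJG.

Step 1: By the law of cosines on triangle JFG: JG² = 13² + 13² − 2·13·13·cos(90°) = 338, so JG = 13·√2.
Step 2: By the inverse law of cosines on triangle FJG: cos(∠FJG) = (13² + (13·√2)² − 13²) / (2·13·13·√2) = 338/478 = 0.7071, so ∠FJG = 45°.

Therefore, the measure of angle ∠FJG = 45°.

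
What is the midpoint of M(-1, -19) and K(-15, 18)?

The midpoint is the point halfway along the segment.
Move half the horizontal distance: -1 + (-15 - -1)/2 = -1 + -14/2 = -8
Move half the vertical distance: -19 + (18 - -19)/2 = -19 + 37/2 = -1/2
Midpoint = (-8, -1/2)

(-8, -1/2)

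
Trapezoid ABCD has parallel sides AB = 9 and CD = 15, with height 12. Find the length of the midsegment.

midsegment = (9 + 15) / 2 = 24 / 2 = 12

12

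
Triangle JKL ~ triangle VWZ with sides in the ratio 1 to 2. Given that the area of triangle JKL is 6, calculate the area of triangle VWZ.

For similar figures, the area ratio equals the square of the side ratio.
Side ratio (JKL to VWZ) = 1:2, so area ratio = 1^2:2^2 = 1:4.
If the area of JKL is 6, then the area of VWZ = 6 * (4/1) = 24.

24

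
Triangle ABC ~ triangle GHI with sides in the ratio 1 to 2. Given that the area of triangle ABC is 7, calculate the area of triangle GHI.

The ratio of areas of similar triangles = (side ratio)^2.
Side ratio = 1:2, so area ratio = 1:4.
Area of GHI / Area of ABC = 4/1
Area of GHI = 7 * 4/1 = 28

28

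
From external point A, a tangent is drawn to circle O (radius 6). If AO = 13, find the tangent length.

tangent = √(d² - r²) = √(13² - 6²) = √(169 - 36) = √133 = sqrt(133)

sqrt(133)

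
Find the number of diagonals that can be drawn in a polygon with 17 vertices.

The number of diagonals in an n-gon is n(n - 3)/2.
For n = 17: 17(17 - 3)/2 = 17 × 14 / 2 = 119.

119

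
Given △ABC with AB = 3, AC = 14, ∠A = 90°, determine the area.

Area = (1/2)(3)(14) sin(90°) = (1/2)(3)(14)(1) = 21

21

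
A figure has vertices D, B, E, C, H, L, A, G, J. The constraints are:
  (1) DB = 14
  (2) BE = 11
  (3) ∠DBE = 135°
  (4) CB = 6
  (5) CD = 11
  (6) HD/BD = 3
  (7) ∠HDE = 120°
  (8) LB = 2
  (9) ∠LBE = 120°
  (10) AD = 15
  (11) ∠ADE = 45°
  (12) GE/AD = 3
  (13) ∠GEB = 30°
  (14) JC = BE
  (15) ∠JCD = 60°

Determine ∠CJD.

From the given relations: JC = BE = 11.
Step 1: By the law of cosines on triangle JCD: JD² = 11² + 11² − 2·11·11·cos(60°) = 121, so JD = 11.
Step 2: By the inverse law of cosines on triangle CJD: cos(∠CJD) = (11² + 11² − 11²) / (2·11·11) = 121/242 = 0.5, so ∠CJD = 60°.

Therefore, the measure of angle ∠CJD = 60°.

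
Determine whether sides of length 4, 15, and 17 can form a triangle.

Check all three triangle inequalities:
4 + 15 = 19 > 17 ✓
4 + 17 = 21 > 15 ✓
15 + 17 = 32 > 4 ✓
All conditions hold, so these sides form a valid triangle.

Yes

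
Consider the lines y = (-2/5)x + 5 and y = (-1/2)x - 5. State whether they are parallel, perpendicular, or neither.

Slope of line 1: m1 = -2/5
Slope of line 2: m2 = -1/2
m1 != m2 (-2/5 != -1/2), so not parallel.
m1 * m2 = (-2/5) * (-1/2) = 1/5 != -1, so not perpendicular.
The lines are neither parallel nor perpendicular.

Neither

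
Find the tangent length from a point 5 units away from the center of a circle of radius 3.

The tangent, radius, and line from the external point to the center form a right triangle.
The right angle is where the tangent meets the radius.
By the Pythagorean theorem: tangent² + 3² = 5²
tangent² = 25 - 9 = 16
tangent = 4

4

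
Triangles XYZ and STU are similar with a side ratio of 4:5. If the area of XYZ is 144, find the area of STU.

Area ratio = (4/5)^2 = 16/25. Area of STU = 144 * 25/16 = 225.

225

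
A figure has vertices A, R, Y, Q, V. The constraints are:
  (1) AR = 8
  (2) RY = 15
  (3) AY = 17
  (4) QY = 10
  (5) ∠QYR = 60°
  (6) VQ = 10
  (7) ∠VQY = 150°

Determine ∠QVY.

Step 1: By the law of cosines on triangle VQY: VY² = 10² + 10² − 2·10·10·cos(150°) = 373.21, so VY ≈ 19.32.
Step 2: By the inverse law of cosines on triangle QVY: cos(∠QVY) = (10² + 19.32² − 10²) / (2·10·19.32) = 373.21/386.37 = 0.9659, so ∠QVY = 15°.

Therefore, the measure of angle ∠QVY = 15°.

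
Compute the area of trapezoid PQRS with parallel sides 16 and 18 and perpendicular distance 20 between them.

Area of a trapezoid = (base1 + base2) * height / 2
Area = (16 + 18) * 20 / 2
Area = 34 * 20 / 2
Area = 680 / 2
Area = 340

340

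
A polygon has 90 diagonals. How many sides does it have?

Using d = n(n - 3)/2, we solve 90 = n(n - 3)/2.
So n(n - 3) = 180.
Testing n = 15: 15 * 12 = 180 = 180. Correct.
The polygon has 15 sides.

15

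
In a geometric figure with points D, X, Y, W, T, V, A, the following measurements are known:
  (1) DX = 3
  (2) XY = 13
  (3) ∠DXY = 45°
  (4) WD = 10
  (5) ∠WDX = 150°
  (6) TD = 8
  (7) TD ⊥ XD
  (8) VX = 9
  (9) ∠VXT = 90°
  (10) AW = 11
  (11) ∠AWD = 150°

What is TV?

Step 1: By the law of cosines on triangle XDT: XT² = 3² + 8² − 2·3·8·cos(90°) = 73, so XT = √73.
Step 2: By the law of cosines on triangle TXV: TV² = √73² + 9² − 2·√73·9·cos(90°) = 154, so TV = √154.

Therefore, the length of TV = √154.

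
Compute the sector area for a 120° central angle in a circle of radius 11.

Sector area = π(11²)(1/3) = 121*pi/3

121*pi/3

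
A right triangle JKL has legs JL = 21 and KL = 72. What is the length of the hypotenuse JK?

By the Pythagorean theorem: JK^2 = JL^2 + KL^2
JK^2 = 21^2 + 72^2 = 441 + 5184 = 5625
JK = sqrt(5625) = 75

75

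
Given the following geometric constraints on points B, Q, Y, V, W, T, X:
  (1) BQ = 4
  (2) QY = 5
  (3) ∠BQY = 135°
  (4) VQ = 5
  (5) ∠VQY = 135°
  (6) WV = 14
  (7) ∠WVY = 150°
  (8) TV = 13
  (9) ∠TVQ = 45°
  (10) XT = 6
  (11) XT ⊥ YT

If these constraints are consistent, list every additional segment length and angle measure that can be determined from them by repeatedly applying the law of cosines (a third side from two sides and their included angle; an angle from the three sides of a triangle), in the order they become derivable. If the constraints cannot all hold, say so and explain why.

The constraints are consistent. Derivable facts, in order:
After 1 step:
- BY ≈ 8.32
- QT ≈ 10.1
- YV ≈ 9.24
After 2 steps:
- YW ≈ 22.48
- ∠BYQ = 19.86°
- ∠QBY = 25.14°
- ∠QTV = 20.48°
- ∠QVY = 22.5°
- ∠QYV = 22.5°
- ∠TQV = 114.52°
After 3 steps:
- ∠VWY = 11.86°
- ∠VYW = 18.14°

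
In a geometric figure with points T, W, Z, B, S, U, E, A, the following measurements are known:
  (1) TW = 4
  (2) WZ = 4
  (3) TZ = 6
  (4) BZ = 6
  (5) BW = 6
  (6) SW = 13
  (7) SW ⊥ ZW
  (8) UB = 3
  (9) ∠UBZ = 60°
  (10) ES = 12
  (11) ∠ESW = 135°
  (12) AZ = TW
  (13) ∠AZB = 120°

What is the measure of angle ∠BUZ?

Step 1: By the law of cosines on triangle UBZ: UZ² = 3² + 6² − 2·3·6·cos(60°) = 27, so UZ = 3·√3.
Step 2: By the inverse law of cosines on triangle BUZ: cos(∠BUZ) = (3² + (3·√3)² − 6²) / (2·3·3·√3) = 0/31.18 = 0, so ∠BUZ = 90°.

Therefore, the measure of angle ∠BUZ = 90°.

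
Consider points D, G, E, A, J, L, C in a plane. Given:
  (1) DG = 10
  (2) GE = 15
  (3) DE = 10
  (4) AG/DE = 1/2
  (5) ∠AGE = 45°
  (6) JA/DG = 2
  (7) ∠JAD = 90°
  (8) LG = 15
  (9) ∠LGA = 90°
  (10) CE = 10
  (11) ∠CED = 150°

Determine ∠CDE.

Step 1: By the law of cosines on triangle DEC: DC² = 10² + 10² − 2·10·10·cos(150°) = 373.21, so DC ≈ 19.32.
Step 2: By the inverse law of cosines on triangle CDE: cos(∠CDE) = (19.32² + 10² − 10²) / (2·19.32·10) = 373.21/386.37 = 0.9659, so ∠CDE = 15°.

Therefore, the measure of angle ∠CDE = 15°.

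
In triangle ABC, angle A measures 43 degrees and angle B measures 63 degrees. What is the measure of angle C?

angle C = 180 - 43 - 63 = 74 degrees.

74 degrees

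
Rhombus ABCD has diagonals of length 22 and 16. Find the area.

Area of a rhombus = (d1 * d2) / 2
Area = (22 * 16) / 2
Area = 352 / 2
Area = 176

176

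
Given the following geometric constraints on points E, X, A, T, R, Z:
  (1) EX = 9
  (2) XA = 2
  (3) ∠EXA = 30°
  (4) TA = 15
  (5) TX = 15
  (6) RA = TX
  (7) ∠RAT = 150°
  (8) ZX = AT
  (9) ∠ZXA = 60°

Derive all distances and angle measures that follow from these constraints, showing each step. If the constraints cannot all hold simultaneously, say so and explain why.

The constraints are consistent.

From the given relations:
  RA = TX = 15
  ZX = AT = 15

Step 1: From EX = 9, XA = 2, and ∠EXA = 30°, by the law of cosines:
  EA² = EX² + XA² - 2·EX·XA·cos(30°) = 81 + 4 - 31.18 = 53.82
  EA ≈ 7.34

Step 2: From AX = 2, XZ = 15, and ∠AXZ = 60°, by the law of cosines:
  AZ² = AX² + XZ² - 2·AX·XZ·cos(60°) = 4 + 225 - 30 = 199
  AZ = √199

Step 3: From TA = 15, AR = 15, and ∠TAR = 150°, by the law of cosines:
  TR² = TA² + AR² - 2·TA·AR·cos(150°) = 225 + 225 + 389.7 = 839.7
  TR ≈ 28.98

Step 4: From XA = 2, XT = 15, AT = 15, by the inverse law of cosines:
  cos(∠AXT) = (XA² + XT² - AT²) / (2·XA·XT)
  ∠AXT = 86.18°

Step 5: From AT = 15, AX = 2, TX = 15, by the inverse law of cosines:
  cos(∠TAX) = (AT² + AX² - TX²) / (2·AT·AX)
  ∠TAX = 86.18°

Step 6: From TA = 15, TX = 15, AX = 2, by the inverse law of cosines:
  cos(∠ATX) = (TA² + TX² - AX²) / (2·TA·TX)
  ∠ATX = 7.65°

Step 7: From EA = 7.34, EX = 9, AX = 2, by the inverse law of cosines:
  cos(∠AEX) = (EA² + EX² - AX²) / (2·EA·EX)
  ∠AEX = 7.83°

Step 8: From AE = 7.34, AX = 2, EX = 9, by the inverse law of cosines:
  cos(∠EAX) = (AE² + AX² - EX²) / (2·AE·AX)
  ∠EAX = 142.17°

Step 9: From AX = 2, AZ = √199, XZ = 15, by the inverse law of cosines:
  cos(∠XAZ) = (AX² + AZ² - XZ²) / (2·AX·AZ)
  ∠XAZ = 112.95°

Step 10: From TA = 15, TR = 28.98, AR = 15, by the inverse law of cosines:
  cos(∠ATR) = (TA² + TR² - AR²) / (2·TA·TR)
  ∠ATR = 15°

Step 11: From RA = 15, RT = 28.98, AT = 15, by the inverse law of cosines:
  cos(∠ART) = (RA² + RT² - AT²) / (2·RA·RT)
  ∠ART = 15°

Step 12: From ZA = √199, ZX = 15, AX = 2, by the inverse law of cosines:
  cos(∠AZX) = (ZA² + ZX² - AX²) / (2·ZA·ZX)
  ∠AZX = 7.05°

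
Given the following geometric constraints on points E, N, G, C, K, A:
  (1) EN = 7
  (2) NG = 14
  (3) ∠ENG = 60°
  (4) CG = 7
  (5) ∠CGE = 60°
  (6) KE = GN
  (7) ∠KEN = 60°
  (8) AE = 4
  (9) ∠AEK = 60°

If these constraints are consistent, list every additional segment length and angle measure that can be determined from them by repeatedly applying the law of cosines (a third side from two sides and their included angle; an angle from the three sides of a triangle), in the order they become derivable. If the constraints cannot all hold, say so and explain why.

The constraints are consistent. Derivable facts, in order:
After 1 step:
- EG = 7·√3
- KA = 2·√39
- NK = 7·√3
After 2 steps:
- EC ≈ 10.54
- ∠AKE = 16.1°
- ∠EAK = 103.9°
- ∠EGN = 30°
- ∠EKN = 30°
- ∠ENK = 90°
- ∠GEN = 90°
After 3 steps:
- ∠CEG = 35.1°
- ∠ECG = 84.9°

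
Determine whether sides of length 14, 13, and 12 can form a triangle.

Yes.
The triangle inequality requires that the sum of any two sides exceeds the third.
Here 12 + 13 = 25 > 14, so the condition is met.

Yes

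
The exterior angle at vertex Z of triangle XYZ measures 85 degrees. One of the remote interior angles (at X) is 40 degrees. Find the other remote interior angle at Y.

The exterior angle theorem states that an exterior angle equals the sum of the two non-adjacent interior angles.
So 85 = 40 + angle Y, which gives angle Y = 85 - 40 = 45 degrees.

45 degrees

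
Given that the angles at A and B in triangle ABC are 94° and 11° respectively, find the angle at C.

angle C = 180 - 94 - 11 = 75 degrees.

75 degrees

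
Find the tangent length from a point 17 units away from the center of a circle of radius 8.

The tangent, radius, and line from the external point to the center form a right triangle.
The right angle is where the tangent meets the radius.
By the Pythagorean theorem: tangent² + 8² = 17²
tangent² = 289 - 64 = 225
tangent = 15

15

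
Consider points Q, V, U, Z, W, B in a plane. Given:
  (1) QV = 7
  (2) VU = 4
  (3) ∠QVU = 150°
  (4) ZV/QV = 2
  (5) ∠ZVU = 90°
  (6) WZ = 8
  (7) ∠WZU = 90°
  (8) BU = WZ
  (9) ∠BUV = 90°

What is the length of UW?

From the given relations: ZV = 2·QV = 2·7 = 14.
Step 1: By the law of cosines on triangle ZVU: ZU² = 14² + 4² − 2·14·4·cos(90°) = 212, so ZU = 2·√53.
Step 2: By the law of cosines on triangle UZW: UW² = (2·√53)² + 8² − 2·2·√53·8·cos(90°) = 276, so UW = 2·√69.

Therefore, the length of UW = 2·√69.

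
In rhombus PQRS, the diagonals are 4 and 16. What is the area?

The diagonals of a rhombus divide it into four right triangles.
Each triangle has legs 4/ 2 = 2 and 16/2 = 8, so each has area (1/2)*2*8 = 8.
Four such triangles give total area = (d1 * d2) / 2 = 32.

32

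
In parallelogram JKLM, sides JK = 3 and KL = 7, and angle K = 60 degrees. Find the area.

Area = a * b * sin(theta)
Area = 3 * 7 * sin(60 degrees)
Area = 21 * sqrt(3)/2
Area = 21*sqrt(3)/2

21*sqrt(3)/2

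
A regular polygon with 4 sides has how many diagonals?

Total line segments between 4 vertices = C(4,2) = 6.
Subtract the 4 sides: 6 - 4 = 2 diagonals.

2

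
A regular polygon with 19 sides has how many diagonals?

Total line segments between 19 vertices = C(19,2) = 171.
Subtract the 19 sides: 171 - 19 = 152 diagonals.

152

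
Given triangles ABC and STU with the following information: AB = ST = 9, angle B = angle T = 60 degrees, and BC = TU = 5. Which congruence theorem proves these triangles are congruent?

Consider the given information: AB = ST = 9, angle B = angle T = 60 degrees, and BC = TU = 5
This is not ASA or HL: ASA requires two angles and the side between them. HL only applies to right triangles with matching hypotenuse and leg.
The correct criterion is SAS. Two pairs of corresponding sides and the included angle are equal (Side-Angle-Side).

SAS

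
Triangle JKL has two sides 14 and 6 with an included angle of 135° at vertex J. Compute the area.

Area = (1/2)(14)(6) sin(135°) = (1/2)(14)(6)(sqrt(2)/2) = 21*sqrt(2)

21*sqrt(2)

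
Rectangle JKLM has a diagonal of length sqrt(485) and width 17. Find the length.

The diagonal of a rectangle forms a right triangle with the two sides.
Rearranging the Pythagorean theorem: missing side = sqrt(d^2 - known^2).
= sqrt(485 - 289) = sqrt(196) = 14.

14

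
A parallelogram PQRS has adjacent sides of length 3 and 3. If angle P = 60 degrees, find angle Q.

In a parallelogram, consecutive angles are supplementary (sum to 180°).
angle Q = 180 - angle P
angle Q = 180 - 60
angle Q = 120 degrees

120 degrees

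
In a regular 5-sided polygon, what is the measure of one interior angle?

Each interior angle of a regular n-gon is (n - 2) * 180 / n.
For n = 5: (5 - 2) * 180 / 5 = 540/5 = 108 degrees.

108 degrees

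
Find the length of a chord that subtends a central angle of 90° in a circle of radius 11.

Drop a perpendicular from the center to the chord, bisecting both the chord and the central angle.
Each half-chord = r sin(θ/2) = 11 sin(45°).
The full chord = 2 × 11 × sin(45°) = 11*sqrt(2).

11*sqrt(2)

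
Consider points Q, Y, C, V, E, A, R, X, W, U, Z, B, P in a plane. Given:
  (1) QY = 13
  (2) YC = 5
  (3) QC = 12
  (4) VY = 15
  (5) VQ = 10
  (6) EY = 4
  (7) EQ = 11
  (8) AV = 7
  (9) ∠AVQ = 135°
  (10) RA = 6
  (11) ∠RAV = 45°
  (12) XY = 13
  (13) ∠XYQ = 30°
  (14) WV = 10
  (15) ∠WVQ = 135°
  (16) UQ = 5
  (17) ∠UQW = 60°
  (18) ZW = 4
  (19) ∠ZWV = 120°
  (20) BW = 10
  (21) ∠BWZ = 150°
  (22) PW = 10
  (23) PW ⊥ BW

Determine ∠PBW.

Step 1: By the law of cosines on triangle BWP: BP² = 10² + 10² − 2·10·10·cos(90°) = 200, so BP = 10·√2.
Step 2: By the inverse law of cosines on triangle PBW: cos(∠PBW) = ((10·√2)² + 10² − 10²) / (2·10·√2·10) = 200/282.84 = 0.7071, so ∠PBW = 45°.

Therefore, the measure of angle ∠PBW = 45°.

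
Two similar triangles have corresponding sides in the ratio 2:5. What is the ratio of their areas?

The ratio of areas of similar triangles equals the square of the side ratio.
Side ratio = 2:5
Area ratio = (2/5)^2 = 4/25 = 4:25

4:25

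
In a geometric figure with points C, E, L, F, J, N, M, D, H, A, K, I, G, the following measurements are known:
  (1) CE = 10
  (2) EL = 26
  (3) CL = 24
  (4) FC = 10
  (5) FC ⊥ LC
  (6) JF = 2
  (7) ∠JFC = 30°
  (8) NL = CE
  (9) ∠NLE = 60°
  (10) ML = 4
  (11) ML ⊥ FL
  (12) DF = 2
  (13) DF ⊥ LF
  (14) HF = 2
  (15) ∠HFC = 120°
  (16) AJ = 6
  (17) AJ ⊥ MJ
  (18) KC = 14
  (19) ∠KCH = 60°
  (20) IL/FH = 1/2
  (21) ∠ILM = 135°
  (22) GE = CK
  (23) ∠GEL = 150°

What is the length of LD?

Step 1: By the law of cosines on triangle LCF: LF² = 24² + 10² − 2·24·10·cos(90°) = 676, so LF = 26.
Step 2: By the law of cosines on triangle LFD: LD² = 26² + 2² − 2·26·2·cos(90°) = 680, so LD = 2·√170.

Therefore, the length of LD = 2·√170.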